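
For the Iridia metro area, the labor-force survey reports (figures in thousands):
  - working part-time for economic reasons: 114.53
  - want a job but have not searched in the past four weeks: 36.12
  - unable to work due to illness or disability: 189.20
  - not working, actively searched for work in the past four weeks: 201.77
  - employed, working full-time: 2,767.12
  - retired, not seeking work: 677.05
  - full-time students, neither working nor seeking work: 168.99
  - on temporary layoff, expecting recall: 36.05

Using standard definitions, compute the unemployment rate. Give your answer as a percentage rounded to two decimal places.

Unemployment rate ≈ 7.62%.

Employed = 114.53 + 2,767.12 = 2,881.65 thousand (anyone who worked, including part-time for economic reasons, counts as employed).
Unemployed = 201.77 + 36.05 = 237.82 thousand (jobless and actively searching, or on temporary layoff).
Labor force = 2,881.65 + 237.82 = 3,119.47 thousand.
Unemployment rate = 237.82 / 3,119.47 = 7.62%.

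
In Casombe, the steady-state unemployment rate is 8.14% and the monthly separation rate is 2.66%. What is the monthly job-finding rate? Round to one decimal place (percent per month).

Job-finding rate ≈ 30.0% per month.

From u* = s/(s+f): f = s·(1−u)/u.
f = 2.66 × (1 − 0.0814) / 0.0814 = 2.4435 / 0.0814 ≈ 30.0% per month.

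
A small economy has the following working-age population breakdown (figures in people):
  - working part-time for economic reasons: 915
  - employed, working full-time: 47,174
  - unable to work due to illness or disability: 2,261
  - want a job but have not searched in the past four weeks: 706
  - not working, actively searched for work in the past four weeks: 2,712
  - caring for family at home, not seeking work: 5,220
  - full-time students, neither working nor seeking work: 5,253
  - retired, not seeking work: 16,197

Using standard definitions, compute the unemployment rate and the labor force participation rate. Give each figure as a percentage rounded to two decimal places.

Employed = 915 + 47,174 = 48,089 (anyone who worked, including part-time for economic reasons, counts as employed).
Unemployed = 2,712.
Labor force = 48,089 + 2,712 = 50,801.
Not in labor force = 2,261 + 706 + 5,220 + 5,253 + 16,197 = 29,637 (those not working and not actively searching are outside the labor force — including those who want a job but have given up searching).
Civilian working-age population = 50,801 + 29,637 = 80,438.
Unemployment rate = 2,712 / 50,801 = 5.34%.
Labor force participation rate = 50,801 / 80,438 = 63.16%.

Unemployment rate ≈ 5.34%; labor force participation rate ≈ 63.16%.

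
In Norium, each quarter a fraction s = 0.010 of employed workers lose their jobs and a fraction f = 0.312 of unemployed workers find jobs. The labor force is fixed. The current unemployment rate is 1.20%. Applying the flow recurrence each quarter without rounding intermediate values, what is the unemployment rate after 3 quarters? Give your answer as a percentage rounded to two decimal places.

With a fixed labor force, u_{t+1} = u_t + s·(1−u_t) − f·u_t = u_t·(1−s−f) + s.
Here 1−s−f = 0.678 and s = 0.010.
u_1 = 0.012000 × 0.678 + 0.010 = 0.018136.
u_2 = 0.018136 × 0.678 + 0.010 = 0.022296.
u_3 = 0.022296 × 0.678 + 0.010 = 0.025117.

Unemployment rate after three quarters ≈ 2.51%.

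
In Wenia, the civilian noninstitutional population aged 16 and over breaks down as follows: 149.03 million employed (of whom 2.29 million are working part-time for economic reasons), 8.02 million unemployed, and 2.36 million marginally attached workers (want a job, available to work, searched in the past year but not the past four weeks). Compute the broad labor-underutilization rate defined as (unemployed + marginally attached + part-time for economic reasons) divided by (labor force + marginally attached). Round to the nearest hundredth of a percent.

Labor force = 149.03 + 8.02 = 157.05 million.
Numerator = 8.02 + 2.36 + 2.29 = 12.67 million.
Denominator = 157.05 + 2.36 = 159.41 million.
Broad rate = 12.67 / 159.41 = 7.95%.

Broad underutilization rate ≈ 7.95%.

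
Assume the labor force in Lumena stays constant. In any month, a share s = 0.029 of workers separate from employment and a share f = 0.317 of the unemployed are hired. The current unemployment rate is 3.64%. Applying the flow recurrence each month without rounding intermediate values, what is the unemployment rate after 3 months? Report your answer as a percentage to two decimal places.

With a fixed labor force, u_{t+1} = u_t + s·(1−u_t) − f·u_t = u_t·(1−s−f) + s.
Here 1−s−f = 0.654 and s = 0.029.
u_1 = 0.036400 × 0.654 + 0.029 = 0.052806.
u_2 = 0.052806 × 0.654 + 0.029 = 0.063535.
u_3 = 0.063535 × 0.654 + 0.029 = 0.070552.

Unemployment rate after three months ≈ 7.06%.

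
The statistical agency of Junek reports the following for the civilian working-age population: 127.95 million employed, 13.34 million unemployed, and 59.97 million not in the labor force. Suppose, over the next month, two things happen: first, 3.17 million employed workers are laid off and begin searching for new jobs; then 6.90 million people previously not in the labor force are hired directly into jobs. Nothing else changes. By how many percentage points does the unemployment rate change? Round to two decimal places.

Initially, labor force = 127.95 + 13.34 = 141.29 million, so u = 13.34/141.29 = 9.44%.
After the first change, employed falls and unemployed rises by 3.17; labor force unchanged → E = 124.78, U = 16.51, labor force = 141.29 million.
After the second change, employed and labor force both rise by 6.90; unemployed unchanged → E = 131.68, U = 16.51, labor force = 148.19 million.
New unemployment rate = 16.51 / 148.19 = 11.14%.
Change = 11.14% − 9.44% = +1.70 percentage points.

The unemployment rate changes by +1.70 percentage points.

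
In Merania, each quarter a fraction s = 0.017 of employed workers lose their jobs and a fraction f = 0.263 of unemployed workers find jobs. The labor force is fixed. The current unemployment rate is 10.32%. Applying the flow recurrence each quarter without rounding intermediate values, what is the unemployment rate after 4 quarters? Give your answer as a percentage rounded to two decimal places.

Unemployment rate after four quarters ≈ 7.21%.

With a fixed labor force, u_{t+1} = u_t + s·(1−u_t) − f·u_t = u_t·(1−s−f) + s.
Here 1−s−f = 0.720 and s = 0.017.
u_1 = 0.103200 × 0.720 + 0.017 = 0.091304.
u_2 = 0.091304 × 0.720 + 0.017 = 0.082739.
u_3 = 0.082739 × 0.720 + 0.017 = 0.076572.
u_4 = 0.076572 × 0.720 + 0.017 = 0.072132.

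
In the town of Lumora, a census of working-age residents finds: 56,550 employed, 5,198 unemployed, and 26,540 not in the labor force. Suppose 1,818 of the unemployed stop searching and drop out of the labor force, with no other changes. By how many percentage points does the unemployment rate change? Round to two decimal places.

Initially, labor force = 56,550 + 5,198 = 61,748, so u = 5,198/61,748 = 8.42%.
After the change, unemployed and labor force both fall by 1,818 → E = 56,550, U = 3,380, labor force = 59,930.
New unemployment rate = 3,380 / 59,930 = 5.64%.
Change = 5.64% − 8.42% = −2.78 percentage points.

The unemployment rate changes by −2.78 percentage points.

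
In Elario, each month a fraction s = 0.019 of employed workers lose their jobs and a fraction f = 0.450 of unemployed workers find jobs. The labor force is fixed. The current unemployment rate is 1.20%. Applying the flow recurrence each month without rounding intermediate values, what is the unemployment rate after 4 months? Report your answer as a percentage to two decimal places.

With a fixed labor force, u_{t+1} = u_t + s·(1−u_t) − f·u_t = u_t·(1−s−f) + s.
Here 1−s−f = 0.531 and s = 0.019.
u_1 = 0.012000 × 0.531 + 0.019 = 0.025372.
u_2 = 0.025372 × 0.531 + 0.019 = 0.032473.
u_3 = 0.032473 × 0.531 + 0.019 = 0.036243.
u_4 = 0.036243 × 0.531 + 0.019 = 0.038245.

Unemployment rate after four months ≈ 3.82%.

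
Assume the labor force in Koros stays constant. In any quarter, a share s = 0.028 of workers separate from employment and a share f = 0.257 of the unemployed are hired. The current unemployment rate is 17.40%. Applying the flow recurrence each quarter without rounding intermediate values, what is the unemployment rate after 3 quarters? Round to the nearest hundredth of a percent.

Unemployment rate after three quarters ≈ 12.59%.

With a fixed labor force, u_{t+1} = u_t + s·(1−u_t) − f·u_t = u_t·(1−s−f) + s.
Here 1−s−f = 0.715 and s = 0.028.
u_1 = 0.174000 × 0.715 + 0.028 = 0.152410.
u_2 = 0.152410 × 0.715 + 0.028 = 0.136973.
u_3 = 0.136973 × 0.715 + 0.028 = 0.125936.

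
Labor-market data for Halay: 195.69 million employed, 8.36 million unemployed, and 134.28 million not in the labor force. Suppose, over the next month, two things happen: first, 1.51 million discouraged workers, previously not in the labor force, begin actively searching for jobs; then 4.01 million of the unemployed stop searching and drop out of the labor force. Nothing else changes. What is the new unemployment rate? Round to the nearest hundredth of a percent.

New unemployment rate ≈ 2.91%.

Initially, labor force = 195.69 + 8.36 = 204.05 million, so u = 8.36/204.05 = 4.10%.
After the first change, unemployed and labor force both rise by 1.51 → E = 195.69, U = 9.87, labor force = 205.56 million.
After the second change, unemployed and labor force both fall by 4.01 → E = 195.69, U = 5.86, labor force = 201.55 million.
New unemployment rate = 5.86 / 201.55 = 2.91%.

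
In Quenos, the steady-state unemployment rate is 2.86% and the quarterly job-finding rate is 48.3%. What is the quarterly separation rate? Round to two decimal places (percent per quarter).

Separation rate ≈ 1.42% per quarter.

From u* = s/(s+f): s = u·f/(1−u).
s = 0.0286 × 48.3 / (1 − 0.0286) = 1.3814 / 0.9714 ≈ 1.42% per quarter.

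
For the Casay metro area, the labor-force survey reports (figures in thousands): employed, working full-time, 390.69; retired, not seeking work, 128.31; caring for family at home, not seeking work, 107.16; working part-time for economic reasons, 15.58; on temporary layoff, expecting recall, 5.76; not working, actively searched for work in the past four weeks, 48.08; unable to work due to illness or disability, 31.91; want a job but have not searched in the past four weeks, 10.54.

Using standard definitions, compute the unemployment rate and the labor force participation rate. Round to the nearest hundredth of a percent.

Unemployment rate ≈ 11.70%; labor force participation rate ≈ 62.34%.

Employed = 390.69 + 15.58 = 406.27 thousand (anyone who worked, including part-time for economic reasons, counts as employed).
Unemployed = 5.76 + 48.08 = 53.84 thousand (jobless and actively searching, or on temporary layoff).
Labor force = 406.27 + 53.84 = 460.11 thousand.
Not in labor force = 128.31 + 107.16 + 31.91 + 10.54 = 277.92 thousand (those not working and not actively searching are outside the labor force — including those who want a job but have given up searching).
Civilian working-age population = 460.11 + 277.92 = 738.03 thousand.
Unemployment rate = 53.84 / 460.11 = 11.70%.
Labor force participation rate = 460.11 / 738.03 = 62.34%.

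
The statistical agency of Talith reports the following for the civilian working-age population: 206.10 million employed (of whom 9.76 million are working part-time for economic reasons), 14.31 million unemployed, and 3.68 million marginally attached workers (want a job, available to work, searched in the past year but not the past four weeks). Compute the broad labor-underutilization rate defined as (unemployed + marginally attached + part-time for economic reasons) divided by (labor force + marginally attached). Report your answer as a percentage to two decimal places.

Broad underutilization rate ≈ 12.38%.

Labor force = 206.10 + 14.31 = 220.41 million.
Numerator = 14.31 + 3.68 + 9.76 = 27.75 million.
Denominator = 220.41 + 3.68 = 224.09 million.
Broad rate = 27.75 / 224.09 = 12.38%.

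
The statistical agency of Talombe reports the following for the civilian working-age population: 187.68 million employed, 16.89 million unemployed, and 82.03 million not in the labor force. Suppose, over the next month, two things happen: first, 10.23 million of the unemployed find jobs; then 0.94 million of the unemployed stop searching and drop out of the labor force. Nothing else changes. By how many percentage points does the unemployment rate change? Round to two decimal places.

Initially, labor force = 187.68 + 16.89 = 204.57 million, so u = 16.89/204.57 = 8.26%.
After the first change, unemployed falls and employed rises by 10.23; labor force unchanged → E = 197.91, U = 6.66, labor force = 204.57 million.
After the second change, unemployed and labor force both fall by 0.94 → E = 197.91, U = 5.72, labor force = 203.63 million.
New unemployment rate = 5.72 / 203.63 = 2.81%.
Change = 2.81% − 8.26% = −5.45 percentage points.

The unemployment rate changes by −5.45 percentage points.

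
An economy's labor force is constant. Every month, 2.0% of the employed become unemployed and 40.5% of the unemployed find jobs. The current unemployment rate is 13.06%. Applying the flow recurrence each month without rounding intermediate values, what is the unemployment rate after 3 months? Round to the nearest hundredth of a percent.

With a fixed labor force, u_{t+1} = u_t + s·(1−u_t) − f·u_t = u_t·(1−s−f) + s.
Here 1−s−f = 0.575 and s = 0.020.
u_1 = 0.130600 × 0.575 + 0.020 = 0.095095.
u_2 = 0.095095 × 0.575 + 0.020 = 0.074680.
u_3 = 0.074680 × 0.575 + 0.020 = 0.062941.

Unemployment rate after three months ≈ 6.29%.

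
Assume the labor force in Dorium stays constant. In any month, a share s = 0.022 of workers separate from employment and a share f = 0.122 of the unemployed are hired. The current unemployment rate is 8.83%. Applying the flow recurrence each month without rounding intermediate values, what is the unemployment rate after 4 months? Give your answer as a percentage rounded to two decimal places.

With a fixed labor force, u_{t+1} = u_t + s·(1−u_t) − f·u_t = u_t·(1−s−f) + s.
Here 1−s−f = 0.856 and s = 0.022.
u_1 = 0.088300 × 0.856 + 0.022 = 0.097585.
u_2 = 0.097585 × 0.856 + 0.022 = 0.105533.
u_3 = 0.105533 × 0.856 + 0.022 = 0.112336.
u_4 = 0.112336 × 0.856 + 0.022 = 0.118160.

Unemployment rate after four months ≈ 11.82%.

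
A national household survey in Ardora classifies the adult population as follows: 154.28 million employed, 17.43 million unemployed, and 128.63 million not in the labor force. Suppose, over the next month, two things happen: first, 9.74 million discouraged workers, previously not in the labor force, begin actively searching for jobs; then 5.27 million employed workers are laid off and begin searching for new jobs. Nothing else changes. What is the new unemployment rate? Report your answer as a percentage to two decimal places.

New unemployment rate ≈ 17.88%.

Initially, labor force = 154.28 + 17.43 = 171.71 million, so u = 17.43/171.71 = 10.15%.
After the first change, unemployed and labor force both rise by 9.74 → E = 154.28, U = 27.17, labor force = 181.45 million.
After the second change, employed falls and unemployed rises by 5.27; labor force unchanged → E = 149.01, U = 32.44, labor force = 181.45 million.
New unemployment rate = 32.44 / 181.45 = 17.88%.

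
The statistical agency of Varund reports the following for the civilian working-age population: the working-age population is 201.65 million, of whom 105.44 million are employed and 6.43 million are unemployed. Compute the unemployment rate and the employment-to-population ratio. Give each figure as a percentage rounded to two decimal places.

Unemployment rate ≈ 5.75%; employment-population ratio ≈ 52.29%.

Labor force = employed + unemployed = 105.44 + 6.43 = 111.87 million.
Unemployment rate = 6.43 / 111.87 = 5.75%.
Employment-population ratio = 105.44 / 201.65 = 52.29%.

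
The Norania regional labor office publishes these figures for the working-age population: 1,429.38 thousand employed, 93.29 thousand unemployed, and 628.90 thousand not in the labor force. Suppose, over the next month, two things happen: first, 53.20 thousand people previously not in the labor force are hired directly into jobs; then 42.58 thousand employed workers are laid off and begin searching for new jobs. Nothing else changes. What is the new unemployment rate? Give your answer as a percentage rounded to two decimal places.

Initially, labor force = 1,429.38 + 93.29 = 1,522.67 thousand, so u = 93.29/1,522.67 = 6.13%.
After the first change, employed and labor force both rise by 53.20; unemployed unchanged → E = 1,482.58, U = 93.29, labor force = 1,575.87 thousand.
After the second change, employed falls and unemployed rises by 42.58; labor force unchanged → E = 1,440.00, U = 135.87, labor force = 1,575.87 thousand.
New unemployment rate = 135.87 / 1,575.87 = 8.62%.

New unemployment rate ≈ 8.62%.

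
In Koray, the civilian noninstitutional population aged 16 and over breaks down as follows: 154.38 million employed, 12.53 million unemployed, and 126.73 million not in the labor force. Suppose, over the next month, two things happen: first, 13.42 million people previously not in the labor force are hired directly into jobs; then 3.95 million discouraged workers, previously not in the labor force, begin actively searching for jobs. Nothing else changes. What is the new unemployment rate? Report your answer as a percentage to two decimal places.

Initially, labor force = 154.38 + 12.53 = 166.91 million, so u = 12.53/166.91 = 7.51%.
After the first change, employed and labor force both rise by 13.42; unemployed unchanged → E = 167.80, U = 12.53, labor force = 180.33 million.
After the second change, unemployed and labor force both rise by 3.95 → E = 167.80, U = 16.48, labor force = 184.28 million.
New unemployment rate = 16.48 / 184.28 = 8.94%.

New unemployment rate ≈ 8.94%.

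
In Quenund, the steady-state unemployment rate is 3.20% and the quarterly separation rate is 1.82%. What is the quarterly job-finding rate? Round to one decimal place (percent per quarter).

Job-finding rate ≈ 55.1% per quarter.

From u* = s/(s+f): f = s·(1−u)/u.
f = 1.82 × (1 − 0.0320) / 0.0320 = 1.7618 / 0.0320 ≈ 55.1% per quarter.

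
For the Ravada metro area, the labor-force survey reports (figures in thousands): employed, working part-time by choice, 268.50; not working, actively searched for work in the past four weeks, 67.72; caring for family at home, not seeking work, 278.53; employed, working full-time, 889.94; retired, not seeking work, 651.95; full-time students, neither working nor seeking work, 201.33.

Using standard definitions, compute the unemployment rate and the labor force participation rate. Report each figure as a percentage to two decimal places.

Employed = 268.50 + 889.94 = 1,158.44 thousand.
Unemployed = 67.72 thousand.
Labor force = 1,158.44 + 67.72 = 1,226.16 thousand.
Not in labor force = 278.53 + 651.95 + 201.33 = 1,131.81 thousand (those not working and not actively searching are outside the labor force).
Civilian working-age population = 1,226.16 + 1,131.81 = 2,357.97 thousand.
Unemployment rate = 67.72 / 1,226.16 = 5.52%.
Labor force participation rate = 1,226.16 / 2,357.97 = 52.00%.

Unemployment rate ≈ 5.52%; labor force participation rate ≈ 52.00%.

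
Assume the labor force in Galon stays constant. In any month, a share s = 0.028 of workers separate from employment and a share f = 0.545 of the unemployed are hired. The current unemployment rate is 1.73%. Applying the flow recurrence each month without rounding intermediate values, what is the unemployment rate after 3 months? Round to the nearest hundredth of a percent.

Unemployment rate after three months ≈ 4.64%.

With a fixed labor force, u_{t+1} = u_t + s·(1−u_t) − f·u_t = u_t·(1−s−f) + s.
Here 1−s−f = 0.427 and s = 0.028.
u_1 = 0.017300 × 0.427 + 0.028 = 0.035387.
u_2 = 0.035387 × 0.427 + 0.028 = 0.043110.
u_3 = 0.043110 × 0.427 + 0.028 = 0.046408.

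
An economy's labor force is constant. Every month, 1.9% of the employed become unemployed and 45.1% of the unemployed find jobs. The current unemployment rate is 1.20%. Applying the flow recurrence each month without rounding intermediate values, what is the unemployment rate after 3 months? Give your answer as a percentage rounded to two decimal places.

With a fixed labor force, u_{t+1} = u_t + s·(1−u_t) − f·u_t = u_t·(1−s−f) + s.
Here 1−s−f = 0.530 and s = 0.019.
u_1 = 0.012000 × 0.530 + 0.019 = 0.025360.
u_2 = 0.025360 × 0.530 + 0.019 = 0.032441.
u_3 = 0.032441 × 0.530 + 0.019 = 0.036194.

Unemployment rate after three months ≈ 3.62%.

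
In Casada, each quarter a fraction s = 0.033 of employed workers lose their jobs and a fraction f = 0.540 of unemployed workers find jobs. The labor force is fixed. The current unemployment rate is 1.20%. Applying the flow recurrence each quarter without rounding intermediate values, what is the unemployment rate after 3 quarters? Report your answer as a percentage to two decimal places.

Unemployment rate after three quarters ≈ 5.40%.

With a fixed labor force, u_{t+1} = u_t + s·(1−u_t) − f·u_t = u_t·(1−s−f) + s.
Here 1−s−f = 0.427 and s = 0.033.
u_1 = 0.012000 × 0.427 + 0.033 = 0.038124.
u_2 = 0.038124 × 0.427 + 0.033 = 0.049279.
u_3 = 0.049279 × 0.427 + 0.033 = 0.054042.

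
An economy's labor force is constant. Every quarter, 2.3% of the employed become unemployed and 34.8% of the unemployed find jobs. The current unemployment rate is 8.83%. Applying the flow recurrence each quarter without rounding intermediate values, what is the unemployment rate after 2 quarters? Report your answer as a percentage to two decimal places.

Unemployment rate after two quarters ≈ 7.24%.

With a fixed labor force, u_{t+1} = u_t + s·(1−u_t) − f·u_t = u_t·(1−s−f) + s.
Here 1−s−f = 0.629 and s = 0.023.
u_1 = 0.088300 × 0.629 + 0.023 = 0.078541.
u_2 = 0.078541 × 0.629 + 0.023 = 0.072402.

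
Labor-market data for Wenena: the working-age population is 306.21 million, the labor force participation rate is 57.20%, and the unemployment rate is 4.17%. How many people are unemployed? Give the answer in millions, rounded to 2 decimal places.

About 7.30 million are unemployed.

Labor force = 0.5720 × 306.21 = 175.15 million.
Unemployed = 0.0417 × 175.15 ≈ 7.30 million.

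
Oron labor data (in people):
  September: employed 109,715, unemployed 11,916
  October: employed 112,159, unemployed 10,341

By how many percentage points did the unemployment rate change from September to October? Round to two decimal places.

September: labor force = 109,715 + 11,916 = 121,631; u = 11,916/121,631 = 9.80%.
October: labor force = 112,159 + 10,341 = 122,500; u = 10,341/122,500 = 8.44%.
Change = 8.44% − 9.80% = −1.36 pp.

The unemployment rate changed by −1.36 percentage points.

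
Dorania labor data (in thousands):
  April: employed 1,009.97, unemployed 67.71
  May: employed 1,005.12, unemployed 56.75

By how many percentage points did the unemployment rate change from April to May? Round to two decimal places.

April: labor force = 1,009.97 + 67.71 = 1,077.68; u = 67.71/1,077.68 = 6.28%.
May: labor force = 1,005.12 + 56.75 = 1,061.87; u = 56.75/1,061.87 = 5.34%.
Change = 5.34% − 6.28% = −0.94 pp.

The unemployment rate changed by −0.94 percentage points.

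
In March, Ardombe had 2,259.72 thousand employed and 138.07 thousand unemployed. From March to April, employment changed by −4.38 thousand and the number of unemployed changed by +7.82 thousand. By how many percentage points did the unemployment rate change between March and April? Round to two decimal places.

March: labor force = 2,259.72 + 138.07 = 2,397.79; u = 138.07/2,397.79 = 5.76%.
April: labor force = 2,255.34 + 145.89 = 2,401.23; u = 145.89/2,401.23 = 6.08%.
Change = 6.08% − 5.76% = +0.32 pp.

The unemployment rate changed by +0.32 percentage points.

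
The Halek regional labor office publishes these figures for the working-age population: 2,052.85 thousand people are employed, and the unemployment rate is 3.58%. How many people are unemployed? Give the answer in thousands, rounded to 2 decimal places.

About 76.22 thousand are unemployed.

Let U be the number unemployed. The labor force is E + U, and U/(E+U) = 0.0358.
So U = 0.0358 × 2,052.85 / (1 − 0.0358) = 73.4920 / 0.9642 ≈ 76.22 thousand.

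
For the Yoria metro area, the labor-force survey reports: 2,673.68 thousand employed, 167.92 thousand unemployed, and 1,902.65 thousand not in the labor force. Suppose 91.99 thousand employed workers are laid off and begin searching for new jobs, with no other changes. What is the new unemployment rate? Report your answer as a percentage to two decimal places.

Initially, labor force = 2,673.68 + 167.92 = 2,841.60 thousand, so u = 167.92/2,841.60 = 5.91%.
After the change, employed falls and unemployed rises by 91.99; labor force unchanged → E = 2,581.69, U = 259.91, labor force = 2,841.60 thousand.
New unemployment rate = 259.91 / 2,841.60 = 9.15%.

New unemployment rate ≈ 9.15%.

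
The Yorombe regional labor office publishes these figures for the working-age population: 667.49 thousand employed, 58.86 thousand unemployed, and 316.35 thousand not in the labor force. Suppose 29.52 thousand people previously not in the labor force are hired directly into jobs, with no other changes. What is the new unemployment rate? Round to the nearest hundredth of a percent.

New unemployment rate ≈ 7.79%.

Initially, labor force = 667.49 + 58.86 = 726.35 thousand, so u = 58.86/726.35 = 8.10%.
After the change, employed and labor force both rise by 29.52; unemployed unchanged → E = 697.01, U = 58.86, labor force = 755.87 thousand.
New unemployment rate = 58.86 / 755.87 = 7.79%.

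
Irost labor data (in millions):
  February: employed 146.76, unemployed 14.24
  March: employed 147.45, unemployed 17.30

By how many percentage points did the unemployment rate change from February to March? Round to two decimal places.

February: labor force = 146.76 + 14.24 = 161.00; u = 14.24/161.00 = 8.84%.
March: labor force = 147.45 + 17.30 = 164.75; u = 17.30/164.75 = 10.50%.
Change = 10.50% − 8.84% = +1.66 pp.

The unemployment rate changed by +1.66 percentage points.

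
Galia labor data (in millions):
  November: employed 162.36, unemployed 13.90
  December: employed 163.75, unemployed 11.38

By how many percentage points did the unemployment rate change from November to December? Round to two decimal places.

The unemployment rate changed by −1.39 percentage points.

November: labor force = 162.36 + 13.90 = 176.26; u = 13.90/176.26 = 7.89%.
December: labor force = 163.75 + 11.38 = 175.13; u = 11.38/175.13 = 6.50%.
Change = 6.50% − 7.89% = −1.39 pp.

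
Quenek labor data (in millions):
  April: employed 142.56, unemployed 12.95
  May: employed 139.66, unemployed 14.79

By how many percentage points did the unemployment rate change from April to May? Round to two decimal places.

April: labor force = 142.56 + 12.95 = 155.51; u = 12.95/155.51 = 8.33%.
May: labor force = 139.66 + 14.79 = 154.45; u = 14.79/154.45 = 9.58%.
Change = 9.58% − 8.33% = +1.25 pp.

The unemployment rate changed by +1.25 percentage points.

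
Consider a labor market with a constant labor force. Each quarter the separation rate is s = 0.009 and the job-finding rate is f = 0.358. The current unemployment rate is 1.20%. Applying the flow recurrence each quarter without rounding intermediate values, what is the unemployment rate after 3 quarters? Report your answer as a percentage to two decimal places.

With a fixed labor force, u_{t+1} = u_t + s·(1−u_t) − f·u_t = u_t·(1−s−f) + s.
Here 1−s−f = 0.633 and s = 0.009.
u_1 = 0.012000 × 0.633 + 0.009 = 0.016596.
u_2 = 0.016596 × 0.633 + 0.009 = 0.019505.
u_3 = 0.019505 × 0.633 + 0.009 = 0.021347.

Unemployment rate after three quarters ≈ 2.13%.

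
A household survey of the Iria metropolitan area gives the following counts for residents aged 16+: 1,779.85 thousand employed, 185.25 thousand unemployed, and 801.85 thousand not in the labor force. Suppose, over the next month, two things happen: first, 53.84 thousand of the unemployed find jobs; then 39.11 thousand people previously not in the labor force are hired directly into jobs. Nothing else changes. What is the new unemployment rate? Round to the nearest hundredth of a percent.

Initially, labor force = 1,779.85 + 185.25 = 1,965.10 thousand, so u = 185.25/1,965.10 = 9.43%.
After the first change, unemployed falls and employed rises by 53.84; labor force unchanged → E = 1,833.69, U = 131.41, labor force = 1,965.10 thousand.
After the second change, employed and labor force both rise by 39.11; unemployed unchanged → E = 1,872.80, U = 131.41, labor force = 2,004.21 thousand.
New unemployment rate = 131.41 / 2,004.21 = 6.56%.

New unemployment rate ≈ 6.56%.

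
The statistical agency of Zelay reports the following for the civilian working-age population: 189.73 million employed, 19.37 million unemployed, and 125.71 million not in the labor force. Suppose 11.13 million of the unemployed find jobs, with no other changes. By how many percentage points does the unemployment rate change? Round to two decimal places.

The unemployment rate changes by −5.32 percentage points.

Initially, labor force = 189.73 + 19.37 = 209.10 million, so u = 19.37/209.10 = 9.26%.
After the change, unemployed falls and employed rises by 11.13; labor force unchanged → E = 200.86, U = 8.24, labor force = 209.10 million.
New unemployment rate = 8.24 / 209.10 = 3.94%.
Change = 3.94% − 9.26% = −5.32 percentage points.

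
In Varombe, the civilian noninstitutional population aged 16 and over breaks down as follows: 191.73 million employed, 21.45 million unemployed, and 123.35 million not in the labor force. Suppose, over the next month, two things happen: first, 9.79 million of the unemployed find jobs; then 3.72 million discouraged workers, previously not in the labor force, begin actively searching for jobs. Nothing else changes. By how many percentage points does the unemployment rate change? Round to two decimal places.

The unemployment rate changes by −2.97 percentage points.

Initially, labor force = 191.73 + 21.45 = 213.18 million, so u = 21.45/213.18 = 10.06%.
After the first change, unemployed falls and employed rises by 9.79; labor force unchanged → E = 201.52, U = 11.66, labor force = 213.18 million.
After the second change, unemployed and labor force both rise by 3.72 → E = 201.52, U = 15.38, labor force = 216.90 million.
New unemployment rate = 15.38 / 216.90 = 7.09%.
Change = 7.09% − 10.06% = −2.97 percentage points.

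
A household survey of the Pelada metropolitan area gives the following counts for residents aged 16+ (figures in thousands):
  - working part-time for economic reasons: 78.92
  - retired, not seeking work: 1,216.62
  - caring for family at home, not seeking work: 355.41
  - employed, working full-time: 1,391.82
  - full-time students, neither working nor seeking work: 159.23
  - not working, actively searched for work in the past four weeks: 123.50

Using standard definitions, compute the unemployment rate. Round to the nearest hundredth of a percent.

Employed = 78.92 + 1,391.82 = 1,470.74 thousand (anyone who worked, including part-time for economic reasons, counts as employed).
Unemployed = 123.50 thousand.
Labor force = 1,470.74 + 123.50 = 1,594.24 thousand.
Unemployment rate = 123.50 / 1,594.24 = 7.75%.

Unemployment rate ≈ 7.75%.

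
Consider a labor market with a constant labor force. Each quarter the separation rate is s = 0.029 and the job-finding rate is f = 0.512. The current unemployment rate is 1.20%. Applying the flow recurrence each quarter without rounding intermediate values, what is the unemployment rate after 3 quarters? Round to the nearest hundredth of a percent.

Unemployment rate after three quarters ≈ 4.96%.

With a fixed labor force, u_{t+1} = u_t + s·(1−u_t) − f·u_t = u_t·(1−s−f) + s.
Here 1−s−f = 0.459 and s = 0.029.
u_1 = 0.012000 × 0.459 + 0.029 = 0.034508.
u_2 = 0.034508 × 0.459 + 0.029 = 0.044839.
u_3 = 0.044839 × 0.459 + 0.029 = 0.049581.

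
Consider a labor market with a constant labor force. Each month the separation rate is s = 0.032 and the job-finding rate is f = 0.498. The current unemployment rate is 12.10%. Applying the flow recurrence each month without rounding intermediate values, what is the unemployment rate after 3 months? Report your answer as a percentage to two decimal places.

Unemployment rate after three months ≈ 6.67%.

With a fixed labor force, u_{t+1} = u_t + s·(1−u_t) − f·u_t = u_t·(1−s−f) + s.
Here 1−s−f = 0.470 and s = 0.032.
u_1 = 0.121000 × 0.470 + 0.032 = 0.088870.
u_2 = 0.088870 × 0.470 + 0.032 = 0.073769.
u_3 = 0.073769 × 0.470 + 0.032 = 0.066671.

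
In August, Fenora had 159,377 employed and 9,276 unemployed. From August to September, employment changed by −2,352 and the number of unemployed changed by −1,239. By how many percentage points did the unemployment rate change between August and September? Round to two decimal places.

August: labor force = 159,377 + 9,276 = 168,653; u = 9,276/168,653 = 5.50%.
September: labor force = 157,025 + 8,037 = 165,062; u = 8,037/165,062 = 4.87%.
Change = 4.87% − 5.50% = −0.63 pp.

The unemployment rate changed by −0.63 percentage points.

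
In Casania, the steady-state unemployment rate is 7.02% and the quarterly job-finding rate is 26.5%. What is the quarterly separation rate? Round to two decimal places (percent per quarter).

Separation rate ≈ 2.00% per quarter.

From u* = s/(s+f): s = u·f/(1−u).
s = 0.0702 × 26.5 / (1 − 0.0702) = 1.8603 / 0.9298 ≈ 2.00% per quarter.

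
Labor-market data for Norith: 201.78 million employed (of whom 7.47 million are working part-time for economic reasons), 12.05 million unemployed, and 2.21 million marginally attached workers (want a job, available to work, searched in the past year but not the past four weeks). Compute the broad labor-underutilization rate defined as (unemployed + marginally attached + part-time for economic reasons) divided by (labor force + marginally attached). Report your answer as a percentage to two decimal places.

Broad underutilization rate ≈ 10.06%.

Labor force = 201.78 + 12.05 = 213.83 million.
Numerator = 12.05 + 2.21 + 7.47 = 21.73 million.
Denominator = 213.83 + 2.21 = 216.04 million.
Broad rate = 21.73 / 216.04 = 10.06%.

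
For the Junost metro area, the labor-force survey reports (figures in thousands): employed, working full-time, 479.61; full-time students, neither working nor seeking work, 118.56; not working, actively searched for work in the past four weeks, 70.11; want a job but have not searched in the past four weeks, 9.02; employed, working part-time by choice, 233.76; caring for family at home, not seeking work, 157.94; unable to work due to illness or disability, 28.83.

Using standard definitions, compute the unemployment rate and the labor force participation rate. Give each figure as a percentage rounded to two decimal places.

Unemployment rate ≈ 8.95%; labor force participation rate ≈ 71.37%.

Employed = 479.61 + 233.76 = 713.37 thousand.
Unemployed = 70.11 thousand.
Labor force = 713.37 + 70.11 = 783.48 thousand.
Not in labor force = 118.56 + 9.02 + 157.94 + 28.83 = 314.35 thousand (those not working and not actively searching are outside the labor force — including those who want a job but have given up searching).
Civilian working-age population = 783.48 + 314.35 = 1,097.83 thousand.
Unemployment rate = 70.11 / 783.48 = 8.95%.
Labor force participation rate = 783.48 / 1,097.83 = 71.37%.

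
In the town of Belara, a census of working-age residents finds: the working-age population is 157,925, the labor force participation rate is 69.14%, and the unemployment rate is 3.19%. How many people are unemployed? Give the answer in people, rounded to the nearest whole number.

Labor force = 0.6914 × 157,925 = 109,189.
Unemployed = 0.0319 × 109,189 ≈ 3,483.

About 3,483 are unemployed.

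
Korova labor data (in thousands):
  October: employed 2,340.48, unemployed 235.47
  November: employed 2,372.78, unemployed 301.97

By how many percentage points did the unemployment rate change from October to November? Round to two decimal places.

The unemployment rate changed by +2.15 percentage points.

October: labor force = 2,340.48 + 235.47 = 2,575.95; u = 235.47/2,575.95 = 9.14%.
November: labor force = 2,372.78 + 301.97 = 2,674.75; u = 301.97/2,674.75 = 11.29%.
Change = 11.29% − 9.14% = +2.15 pp.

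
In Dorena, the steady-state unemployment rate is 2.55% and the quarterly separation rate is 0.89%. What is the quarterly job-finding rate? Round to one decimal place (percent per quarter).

From u* = s/(s+f): f = s·(1−u)/u.
f = 0.89 × (1 − 0.0255) / 0.0255 = 0.8673 / 0.0255 ≈ 34.0% per quarter.

Job-finding rate ≈ 34.0% per quarter.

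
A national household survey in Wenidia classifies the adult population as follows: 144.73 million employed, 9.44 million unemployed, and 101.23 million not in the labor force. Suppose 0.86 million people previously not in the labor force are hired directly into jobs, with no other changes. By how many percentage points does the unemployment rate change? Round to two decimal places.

The unemployment rate changes by −0.03 percentage points.

Initially, labor force = 144.73 + 9.44 = 154.17 million, so u = 9.44/154.17 = 6.12%.
After the change, employed and labor force both rise by 0.86; unemployed unchanged → E = 145.59, U = 9.44, labor force = 155.03 million.
New unemployment rate = 9.44 / 155.03 = 6.09%.
Change = 6.09% − 6.12% = −0.03 percentage points.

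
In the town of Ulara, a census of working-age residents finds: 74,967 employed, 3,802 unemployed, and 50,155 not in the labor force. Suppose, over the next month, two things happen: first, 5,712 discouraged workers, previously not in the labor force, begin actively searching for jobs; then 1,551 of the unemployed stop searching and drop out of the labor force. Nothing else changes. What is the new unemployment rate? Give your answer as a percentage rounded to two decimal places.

Initially, labor force = 74,967 + 3,802 = 78,769, so u = 3,802/78,769 = 4.83%.
After the first change, unemployed and labor force both rise by 5,712 → E = 74,967, U = 9,514, labor force = 84,481.
After the second change, unemployed and labor force both fall by 1,551 → E = 74,967, U = 7,963, labor force = 82,930.
New unemployment rate = 7,963 / 82,930 = 9.60%.

New unemployment rate ≈ 9.60%.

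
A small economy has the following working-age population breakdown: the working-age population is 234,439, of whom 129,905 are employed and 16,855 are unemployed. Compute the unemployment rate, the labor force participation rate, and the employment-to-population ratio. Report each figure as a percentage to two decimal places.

Unemployment rate ≈ 11.48%; labor force participation rate ≈ 62.60%; employment-population ratio ≈ 55.41%.

Labor force = employed + unemployed = 129,905 + 16,855 = 146,760.
Unemployment rate = 16,855 / 146,760 = 11.48%.
Labor force participation rate = 146,760 / 234,439 = 62.60%.
Employment-population ratio = 129,905 / 234,439 = 55.41%.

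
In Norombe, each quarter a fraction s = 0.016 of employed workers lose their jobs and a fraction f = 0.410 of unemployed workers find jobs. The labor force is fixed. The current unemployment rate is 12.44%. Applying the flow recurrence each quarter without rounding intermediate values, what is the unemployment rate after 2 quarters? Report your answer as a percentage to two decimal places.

Unemployment rate after two quarters ≈ 6.62%.

With a fixed labor force, u_{t+1} = u_t + s·(1−u_t) − f·u_t = u_t·(1−s−f) + s.
Here 1−s−f = 0.574 and s = 0.016.
u_1 = 0.124400 × 0.574 + 0.016 = 0.087406.
u_2 = 0.087406 × 0.574 + 0.016 = 0.066171.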